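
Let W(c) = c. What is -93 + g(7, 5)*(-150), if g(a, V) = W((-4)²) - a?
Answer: -1443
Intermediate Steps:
g(a, V) = 16 - a (g(a, V) = (-4)² - a = 16 - a)
-93 + g(7, 5)*(-150) = -93 + (16 - 1*7)*(-150) = -93 + (16 - 7)*(-150) = -93 + 9*(-150) = -93 - 1350 = -1443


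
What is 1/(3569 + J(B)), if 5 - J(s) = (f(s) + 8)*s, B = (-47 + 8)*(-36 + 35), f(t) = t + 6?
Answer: 1/1507 ≈ 0.00066357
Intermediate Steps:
f(t) = 6 + t
B = 39 (B = -39*(-1) = 39)
J(s) = 5 - s*(14 + s) (J(s) = 5 - ((6 + s) + 8)*s = 5 - (14 + s)*s = 5 - s*(14 + s))
1/(3569 + J(B)) = 1/(3569 + (5 - 1*39**2 - 14*39)) = 1/(3569 + (5 - 1*1521 - 546)) = 1/(3569 + (5 - 1521 - 546)) = 1/(3569 - 2062) = 1/1507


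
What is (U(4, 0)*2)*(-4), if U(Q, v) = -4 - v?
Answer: 32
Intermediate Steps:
(U(4, 0)*2)*(-4) = ((-4 - 1*0)*2)*(-4) = ((-4 + 0)*2)*(-4) = -4*2*(-4) = -8*(-4) = 32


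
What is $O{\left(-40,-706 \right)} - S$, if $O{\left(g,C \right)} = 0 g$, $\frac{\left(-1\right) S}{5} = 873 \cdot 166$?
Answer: $724590$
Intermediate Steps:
$S = -724590$ ($S = - 5 \cdot 873 \cdot 166 = \left(-5\right) 144918 = -724590$)
$O{\left(g,C \right)} = 0$
$O{\left(-40,-706 \right)} - S = 0 - -724590 = 0 + 724590 = 724590$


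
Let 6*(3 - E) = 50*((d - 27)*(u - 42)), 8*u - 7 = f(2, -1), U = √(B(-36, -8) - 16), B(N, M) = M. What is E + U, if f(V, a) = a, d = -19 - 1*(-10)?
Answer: -12372 + 2*I*√6 ≈ -12372.0 + 4.899*I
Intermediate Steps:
d = -9 (d = -19 + 10 = -9)
U = 2*I*√6 (U = √(-8 - 16) = √(-24) = 2*I*√6 ≈ 4.899*I)
u = ¾ (u = 7/8 + (⅛)*(-1) = 7/8 - ⅛ = ¾ ≈ 0.75000)
E = -12372 (E = 3 - 25*(-9 - 27)*(¾ - 42)/3 = 3 - 25*(-36*(-165/4))/3 = 3 - 25*1485/3 = 3 - ⅙*74250 = 3 - 12375 = -12372)
E + U = -12372 + 2*I*√6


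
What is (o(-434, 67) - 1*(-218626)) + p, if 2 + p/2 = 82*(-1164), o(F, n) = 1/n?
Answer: 1857643/67 ≈ 27726.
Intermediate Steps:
p = -190900 (p = -4 + 2*(82*(-1164)) = -4 + 2*(-95448) = -4 - 190896 = -190900)
(o(-434, 67) - 1*(-218626)) + p = (1/67 - 1*(-218626)) - 190900 = (1/67 + 218626) - 190900 = 14647943/67 - 190900 = 1857643/67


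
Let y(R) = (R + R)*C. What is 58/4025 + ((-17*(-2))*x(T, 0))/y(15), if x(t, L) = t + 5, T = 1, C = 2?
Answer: 13743/4025 ≈ 3.4144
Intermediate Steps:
x(t, L) = 5 + t
y(R) = 4*R (y(R) = (R + R)*2 = (2*R)*2 = 4*R)
58/4025 + ((-17*(-2))*x(T, 0))/y(15) = 58/4025 + ((-17*(-2))*(5 + 1))/((4*15)) = 58*(1/4025) + (34*6)/60 = 58/4025 + 204*(1/60) = 58/4025 + 17/5 = 13743/4025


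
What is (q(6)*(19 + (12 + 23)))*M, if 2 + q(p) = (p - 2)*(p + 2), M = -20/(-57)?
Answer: 10800/19 ≈ 568.42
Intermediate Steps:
M = 20/57 (M = -20*(-1/57) = 20/57 ≈ 0.35088)
q(p) = -2 + (-2 + p)*(2 + p) (q(p) = -2 + (p - 2)*(p + 2) = -2 + (-2 + p)*(2 + p))
(q(6)*(19 + (12 + 23)))*M = ((-6 + 6²)*(19 + (12 + 23)))*(20/57) = ((-6 + 36)*(19 + 35))*(20/57) = (30*54)*(20/57) = 1620*(20/57) = 10800/19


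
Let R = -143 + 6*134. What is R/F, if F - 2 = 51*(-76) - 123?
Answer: -661/3997 ≈ -0.16537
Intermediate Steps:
R = 661 (R = -143 + 804 = 661)
F = -3997 (F = 2 + (51*(-76) - 123) = 2 + (-3876 - 123) = 2 - 3999 = -3997)
R/F = 661/(-3997) = 661*(-1/3997) = -661/3997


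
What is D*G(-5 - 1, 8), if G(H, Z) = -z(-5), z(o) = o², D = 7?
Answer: -175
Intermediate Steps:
G(H, Z) = -25 (G(H, Z) = -1*(-5)² = -1*25 = -25)
D*G(-5 - 1, 8) = 7*(-25) = -175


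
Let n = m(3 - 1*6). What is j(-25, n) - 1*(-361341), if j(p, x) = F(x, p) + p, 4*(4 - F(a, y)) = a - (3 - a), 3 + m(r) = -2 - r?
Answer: 1445287/4 ≈ 3.6132e+5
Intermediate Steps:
m(r) = -5 - r (m(r) = -3 + (-2 - r) = -5 - r)
F(a, y) = 19/4 - a/2 (F(a, y) = 4 - (a - (3 - a))/4 = 4 - (a + (-3 + a))/4 = 4 - (-3 + 2*a)/4 = 4 + (¾ - a/2) = 19/4 - a/2)
n = -2 (n = -5 - (3 - 1*6) = -5 - (3 - 6) = -5 - 1*(-3) = -5 + 3 = -2)
j(p, x) = 19/4 + p - x/2 (j(p, x) = (19/4 - x/2) + p = 19/4 + p - x/2)
j(-25, n) - 1*(-361341) = (19/4 - 25 - ½*(-2)) - 1*(-361341) = (19/4 - 25 + 1) + 361341 = -77/4 + 361341 = 1445287/4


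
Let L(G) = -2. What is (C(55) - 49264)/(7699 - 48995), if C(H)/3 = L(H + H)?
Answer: 24635/20648 ≈ 1.1931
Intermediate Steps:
C(H) = -6 (C(H) = 3*(-2) = -6)
(C(55) - 49264)/(7699 - 48995) = (-6 - 49264)/(7699 - 48995) = -49270/(-41296) = -49270*(-1/41296) = 24635/20648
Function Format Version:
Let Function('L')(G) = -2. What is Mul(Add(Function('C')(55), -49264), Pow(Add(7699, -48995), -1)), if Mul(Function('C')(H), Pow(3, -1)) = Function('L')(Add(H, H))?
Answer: Rational(24635, 20648) ≈ 1.1931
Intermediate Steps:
Function('C')(H) = -6 (Function('C')(H) = Mul(3, -2) = -6)
Mul(Add(Function('C')(55), -49264), Pow(Add(7699, -48995), -1)) = Mul(Add(-6, -49264), Pow(Add(7699, -48995), -1)) = Mul(-49270, Pow(-41296, -1)) = Mul(-49270, Rational(-1, 41296)) = Rational(24635, 20648)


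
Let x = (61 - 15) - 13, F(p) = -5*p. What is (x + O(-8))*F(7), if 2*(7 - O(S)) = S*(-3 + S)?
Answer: 140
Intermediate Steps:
O(S) = 7 - S*(-3 + S)/2
x = 33 (x = 46 - 13 = 33)
(x + O(-8))*F(7) = (33 + (7 - 1/2*(-8)**2 + (3/2)*(-8)))*(-5*7) = (33 + (7 - 1/2*64 - 12))*(-35) = (33 + (7 - 32 - 12))*(-35) = (33 - 37)*(-35) = -4*(-35) = 140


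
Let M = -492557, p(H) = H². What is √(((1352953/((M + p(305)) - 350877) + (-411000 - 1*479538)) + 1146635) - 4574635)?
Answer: 3*I*√270203198415606995/750409 ≈ 2078.1*I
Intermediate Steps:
√(((1352953/((M + p(305)) - 350877) + (-411000 - 1*479538)) + 1146635) - 4574635) = √(((1352953/((-492557 + 305²) - 350877) + (-411000 - 1*479538)) + 1146635) - 4574635) = √(((1352953/((-492557 + 93025) - 350877) + (-411000 - 479538)) + 1146635) - 4574635) = √(((1352953/(-399532 - 350877) - 890538) + 1146635) - 4574635) = √(((1352953/(-750409) - 890538) + 1146635) - 4574635) = √(((1352953*(-1/750409) - 890538) + 1146635) - 4574635) = √(((-1352953/750409 - 890538) + 1146635) - 4574635) = √((-668269082995/750409 + 1146635) - 4574635) = √(192176140720/750409 - 4574635) = √(-3240671134995/750409) = 3*I*√270203198415606995/750409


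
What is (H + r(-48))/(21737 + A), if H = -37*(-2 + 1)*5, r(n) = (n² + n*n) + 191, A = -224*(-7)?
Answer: 4984/23305 ≈ 0.21386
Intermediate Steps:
A = 1568
r(n) = 191 + 2*n² (r(n) = (n² + n²) + 191 = 2*n² + 191 = 191 + 2*n²)
H = 185 (H = -(-37)*5 = -37*(-5) = 185)
(H + r(-48))/(21737 + A) = (185 + (191 + 2*(-48)²))/(21737 + 1568) = (185 + (191 + 2*2304))/23305 = (185 + (191 + 4608))*(1/23305) = (185 + 4799)*(1/23305) = 4984*(1/23305) = 4984/23305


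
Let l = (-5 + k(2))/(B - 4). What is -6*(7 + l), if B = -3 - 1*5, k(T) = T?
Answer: -87/2 ≈ -43.500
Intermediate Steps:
B = -8 (B = -3 - 5 = -8)
l = ¼ (l = (-5 + 2)/(-8 - 4) = -3/(-12) = -3*(-1/12) = ¼ ≈ 0.25000)
-6*(7 + l) = -6*(7 + ¼) = -6*29/4 = -87/2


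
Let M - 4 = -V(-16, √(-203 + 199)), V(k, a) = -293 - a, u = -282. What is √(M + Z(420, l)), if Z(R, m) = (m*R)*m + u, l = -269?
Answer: √(30391635 + 2*I) ≈ 5512.9 + 0.e-4*I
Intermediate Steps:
Z(R, m) = -282 + R*m² (Z(R, m) = (m*R)*m - 282 = (R*m)*m - 282 = R*m² - 282 = -282 + R*m²)
M = 297 + 2*I (M = 4 - (-293 - √(-203 + 199)) = 4 - (-293 - √(-4)) = 4 - (-293 - 2*I) = 4 + (293 + 2*I) = 297 + 2*I ≈ 297.0 + 2.0*I)
√(M + Z(420, l)) = √((297 + 2*I) + (-282 + 420*(-269)²)) = √((297 + 2*I) + (-282 + 420*72361)) = √((297 + 2*I) + (-282 + 30391620)) = √((297 + 2*I) + 30391338) = √(30391635 + 2*I)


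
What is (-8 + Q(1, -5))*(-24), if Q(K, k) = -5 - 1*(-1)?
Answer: 288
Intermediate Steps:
Q(K, k) = -4 (Q(K, k) = -5 + 1 = -4)
(-8 + Q(1, -5))*(-24) = (-8 - 4)*(-24) = -12*(-24) = 288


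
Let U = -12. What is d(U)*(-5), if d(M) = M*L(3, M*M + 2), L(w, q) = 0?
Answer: 0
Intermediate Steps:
d(M) = 0 (d(M) = M*0 = 0)
d(U)*(-5) = 0*(-5) = 0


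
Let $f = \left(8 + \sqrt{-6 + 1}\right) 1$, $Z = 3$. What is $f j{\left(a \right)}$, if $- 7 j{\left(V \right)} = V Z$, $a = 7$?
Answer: $-24 - 3 i \sqrt{5} \approx -24.0 - 6.7082 i$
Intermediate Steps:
$j{\left(V \right)} = - \frac{3 V}{7}$ ($j{\left(V \right)} = - \frac{V 3}{7} = - \frac{3 V}{7}$)
$f = 8 + i \sqrt{5}$ ($f = \left(8 + \sqrt{-5}\right) 1 = \left(8 + i \sqrt{5}\right) 1 = 8 + i \sqrt{5} \approx 8.0 + 2.2361 i$)
$f j{\left(a \right)} = \left(8 + i \sqrt{5}\right) \left(\left(- \frac{3}{7}\right) 7\right) = \left(8 + i \sqrt{5}\right) \left(-3\right) = -24 - 3 i \sqrt{5}$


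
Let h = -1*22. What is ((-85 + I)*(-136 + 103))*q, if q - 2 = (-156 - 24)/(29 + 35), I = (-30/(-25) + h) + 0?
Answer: -226941/80 ≈ -2836.8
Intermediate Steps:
h = -22
I = -104/5 (I = (-30/(-25) - 22) + 0 = (-30*(-1/25) - 22) + 0 = (6/5 - 22) + 0 = -104/5 + 0 = -104/5 ≈ -20.800)
q = -13/16 (q = 2 + (-156 - 24)/(29 + 35) = 2 - 180/64 = 2 - 180*1/64 = 2 - 45/16 = -13/16 ≈ -0.81250)
((-85 + I)*(-136 + 103))*q = ((-85 - 104/5)*(-136 + 103))*(-13/16) = -529/5*(-33)*(-13/16) = (17457/5)*(-13/16) = -226941/80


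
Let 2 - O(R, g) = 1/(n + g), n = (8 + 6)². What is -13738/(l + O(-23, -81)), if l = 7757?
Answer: -789935/446142 ≈ -1.7706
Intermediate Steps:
n = 196 (n = 14² = 196)
O(R, g) = 2 - 1/(196 + g)
-13738/(l + O(-23, -81)) = -13738/(7757 + (391 + 2*(-81))/(196 - 81)) = -13738/(7757 + (391 - 162)/115) = -13738/(7757 + (1/115)*229) = -13738/(7757 + 229/115) = -13738/892284/115 = -13738*115/892284 = -789935/446142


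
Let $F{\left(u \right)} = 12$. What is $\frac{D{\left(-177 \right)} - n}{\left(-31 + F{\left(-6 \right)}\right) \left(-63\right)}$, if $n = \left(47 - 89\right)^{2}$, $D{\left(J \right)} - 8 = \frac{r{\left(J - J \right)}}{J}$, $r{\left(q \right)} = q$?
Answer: $- \frac{1756}{1197} \approx -1.467$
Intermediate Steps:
$D{\left(J \right)} = 8$ ($D{\left(J \right)} = 8 + \frac{J - J}{J} = 8 + \frac{0}{J} = 8 + 0 = 8$)
$n = 1764$ ($n = \left(-42\right)^{2} = 1764$)
$\frac{D{\left(-177 \right)} - n}{\left(-31 + F{\left(-6 \right)}\right) \left(-63\right)} = \frac{8 - 1764}{\left(-31 + 12\right) \left(-63\right)} = \frac{8 - 1764}{\left(-19\right) \left(-63\right)} = - \frac{1756}{1197}$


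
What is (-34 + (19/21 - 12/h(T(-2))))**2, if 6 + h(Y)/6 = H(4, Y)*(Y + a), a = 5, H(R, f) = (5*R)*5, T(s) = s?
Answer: 2630884/2401 ≈ 1095.7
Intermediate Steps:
H(R, f) = 25*R
h(Y) = 2964 + 600*Y (h(Y) = -36 + 6*((25*4)*(Y + 5)) = -36 + 6*(100*(5 + Y)) = -36 + 6*(500 + 100*Y) = -36 + (3000 + 600*Y) = 2964 + 600*Y)
(-34 + (19/21 - 12/h(T(-2))))**2 = (-34 + (19/21 - 12/(2964 + 600*(-2))))**2 = (-34 + (19*(1/21) - 12/(2964 - 1200)))**2 = (-34 + (19/21 - 12/1764))**2 = (-34 + (19/21 - 12*1/1764))**2 = (-34 + (19/21 - 1/147))**2 = (-34 + 44/49)**2 = (-1622/49)**2 = 2630884/2401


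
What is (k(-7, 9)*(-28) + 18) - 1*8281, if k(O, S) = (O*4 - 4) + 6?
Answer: -7535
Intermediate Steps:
k(O, S) = 2 + 4*O (k(O, S) = (4*O - 4) + 6 = (-4 + 4*O) + 6 = 2 + 4*O)
(k(-7, 9)*(-28) + 18) - 1*8281 = ((2 + 4*(-7))*(-28) + 18) - 1*8281 = ((2 - 28)*(-28) + 18) - 8281 = (-26*(-28) + 18) - 8281 = (728 + 18) - 8281 = 746 - 8281 = -7535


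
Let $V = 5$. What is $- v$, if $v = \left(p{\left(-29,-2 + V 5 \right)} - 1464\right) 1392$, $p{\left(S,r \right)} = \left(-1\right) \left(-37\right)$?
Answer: $1986384$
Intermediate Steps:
$p{\left(S,r \right)} = 37$
$v = -1986384$ ($v = \left(37 - 1464\right) 1392 = \left(-1427\right) 1392 = -1986384$)
$- v = \left(-1\right) \left(-1986384\right) = 1986384$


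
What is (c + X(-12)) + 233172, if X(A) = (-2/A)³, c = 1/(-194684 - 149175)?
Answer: 17318511145211/74273544 ≈ 2.3317e+5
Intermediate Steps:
c = -1/343859 (c = 1/(-343859) = -1/343859 ≈ -2.9082e-6)
X(A) = -8/A³
(c + X(-12)) + 233172 = (-1/343859 - 8/(-12)³) + 233172 = (-1/343859 - 8*(-1/1728)) + 233172 = (-1/343859 + 1/216) + 233172 = 343643/74273544 + 233172 = 17318511145211/74273544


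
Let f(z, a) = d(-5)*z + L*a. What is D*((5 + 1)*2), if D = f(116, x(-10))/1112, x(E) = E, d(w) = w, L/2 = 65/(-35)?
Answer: -5700/973 ≈ -5.8582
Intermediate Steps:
L = -26/7 (L = 2*(65/(-35)) = 2*(65*(-1/35)) = 2*(-13/7) = -26/7 ≈ -3.7143)
f(z, a) = -5*z - 26*a/7
D = -475/973 (D = (-5*116 - 26/7*(-10))/1112 = (-580 + 260/7)*(1/1112) = -3800/7*1/1112 = -475/973 ≈ -0.48818)
D*((5 + 1)*2) = -475*(5 + 1)*2/973 = -2850*2/973 = -475/973*12 = -5700/973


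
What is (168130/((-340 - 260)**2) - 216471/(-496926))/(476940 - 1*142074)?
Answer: 897098491/332807243832000 ≈ 2.6955e-6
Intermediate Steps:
(168130/((-340 - 260)**2) - 216471/(-496926))/(476940 - 1*142074) = (168130/((-600)**2) - 216471*(-1/496926))/(476940 - 142074) = (168130/360000 + 72157/165642)/334866 = (168130*(1/360000) + 72157/165642)*(1/334866) = (16813/36000 + 72157/165642)*(1/334866) = (897098491/993852000)*(1/334866) = 897098491/332807243832000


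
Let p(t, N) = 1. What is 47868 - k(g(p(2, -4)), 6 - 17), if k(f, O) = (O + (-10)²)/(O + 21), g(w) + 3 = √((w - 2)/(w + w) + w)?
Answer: 478591/10 ≈ 47859.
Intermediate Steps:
g(w) = -3 + √(w + (-2 + w)/(2*w)) (g(w) = -3 + √((w - 2)/(w + w) + w) = -3 + √((-2 + w)/((2*w)) + w) = -3 + √((-2 + w)*(1/(2*w)) + w) = -3 + √((-2 + w)/(2*w) + w) = -3 + √(w + (-2 + w)/(2*w)))
k(f, O) = (100 + O)/(21 + O) (k(f, O) = (O + 100)/(21 + O) = (100 + O)/(21 + O))
47868 - k(g(p(2, -4)), 6 - 17) = 47868 - (100 + (6 - 17))/(21 + (6 - 17)) = 47868 - (100 - 11)/(21 - 11) = 47868 - 89/10 = 478591/10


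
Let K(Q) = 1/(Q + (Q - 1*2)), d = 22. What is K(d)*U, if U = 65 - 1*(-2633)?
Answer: 1349/21 ≈ 64.238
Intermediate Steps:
K(Q) = 1/(-2 + 2*Q) (K(Q) = 1/(Q + (Q - 2)) = 1/(Q + (-2 + Q)) = 1/(-2 + 2*Q))
U = 2698 (U = 65 + 2633 = 2698)
K(d)*U = (1/(2*(-1 + 22)))*2698 = ((1/2)/21)*2698 = ((1/2)*(1/21))*2698 = (1/42)*2698 = 1349/21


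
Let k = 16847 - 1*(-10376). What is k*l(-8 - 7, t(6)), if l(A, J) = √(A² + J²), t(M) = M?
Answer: 81669*√29 ≈ 4.3980e+5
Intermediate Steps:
k = 27223 (k = 16847 + 10376 = 27223)
k*l(-8 - 7, t(6)) = 27223*√((-8 - 7)² + 6²) = 27223*√((-15)² + 36) = 27223*√(225 + 36) = 27223*√261 = 27223*(3*√29) = 81669*√29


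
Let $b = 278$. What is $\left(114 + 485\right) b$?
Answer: $166522$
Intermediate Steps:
$\left(114 + 485\right) b = \left(114 + 485\right) 278 = 599 \cdot 278 = 166522$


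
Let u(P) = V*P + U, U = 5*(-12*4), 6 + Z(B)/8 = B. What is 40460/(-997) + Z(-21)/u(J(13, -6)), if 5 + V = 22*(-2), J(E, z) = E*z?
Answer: -8063504/198403 ≈ -40.642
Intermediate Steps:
V = -49 (V = -5 + 22*(-2) = -5 - 44 = -49)
Z(B) = -48 + 8*B
U = -240 (U = 5*(-48) = -240)
u(P) = -240 - 49*P (u(P) = -49*P - 240 = -240 - 49*P)
40460/(-997) + Z(-21)/u(J(13, -6)) = 40460/(-997) + (-48 + 8*(-21))/(-240 - 637*(-6)) = 40460*(-1/997) + (-48 - 168)/(-240 - 49*(-78)) = -40460/997 - 216/(-240 + 3822) = -40460/997 - 216/3582 = -40460/997 - 216*1/3582 = -40460/997 - 12/199 = -8063504/198403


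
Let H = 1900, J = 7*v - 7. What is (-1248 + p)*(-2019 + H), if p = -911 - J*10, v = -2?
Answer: 231931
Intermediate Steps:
J = -21 (J = 7*(-2) - 7 = -14 - 7 = -21)
p = -701 (p = -911 - (-21)*10 = -911 - 1*(-210) = -911 + 210 = -701)
(-1248 + p)*(-2019 + H) = (-1248 - 701)*(-2019 + 1900) = -1949*(-119) = 231931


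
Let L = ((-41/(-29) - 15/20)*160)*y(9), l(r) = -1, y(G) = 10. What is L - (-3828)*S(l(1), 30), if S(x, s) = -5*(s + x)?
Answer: -16065940/29 ≈ -5.5400e+5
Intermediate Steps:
S(x, s) = -5*s - 5*x
L = 30800/29 (L = ((-41/(-29) - 15/20)*160)*10 = ((-41*(-1/29) - 15*1/20)*160)*10 = ((41/29 - 3/4)*160)*10 = ((77/116)*160)*10 = (3080/29)*10 = 30800/29 ≈ 1062.1)
L - (-3828)*S(l(1), 30) = 30800/29 - (-3828)*(-5*30 - 5*(-1)) = 30800/29 - (-3828)*(-150 + 5) = 30800/29 - (-3828)*(-145) = 30800/29 - 1*555060 = 30800/29 - 555060 = -16065940/29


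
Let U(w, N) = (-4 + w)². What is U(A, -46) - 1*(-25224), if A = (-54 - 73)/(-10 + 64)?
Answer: 73670833/2916 ≈ 25264.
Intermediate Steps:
A = -127/54 ≈ -2.3519
U(A, -46) - 1*(-25224) = (-4 - 127/54)² - 1*(-25224) = (-343/54)² + 25224 = 117649/2916 + 25224 = 73670833/2916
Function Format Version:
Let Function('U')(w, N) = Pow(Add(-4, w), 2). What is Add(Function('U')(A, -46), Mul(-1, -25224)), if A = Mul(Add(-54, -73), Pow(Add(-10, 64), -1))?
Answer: Rational(73670833, 2916) ≈ 25264.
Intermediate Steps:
A = Rational(-127, 54) (A = Mul(-127, Pow(54, -1)) = Mul(-127, Rational(1, 54)) = Rational(-127, 54) ≈ -2.3519)
Add(Function('U')(A, -46), Mul(-1, -25224)) = Add(Pow(Add(-4, Rational(-127, 54)), 2), Mul(-1, -25224)) = Add(Pow(Rational(-343, 54), 2), 25224) = Add(Rational(117649, 2916), 25224) = Rational(73670833, 2916)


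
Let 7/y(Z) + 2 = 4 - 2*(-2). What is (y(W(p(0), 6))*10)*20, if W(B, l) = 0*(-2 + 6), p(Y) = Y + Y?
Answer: 700/3 ≈ 233.33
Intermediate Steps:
p(Y) = 2*Y
W(B, l) = 0 (W(B, l) = 0*4 = 0)
y(Z) = 7/6 (y(Z) = 7/(-2 + (4 - 2*(-2))) = 7/(-2 + (4 + 4)) = 7/(-2 + 8) = 7/6)
(y(W(p(0), 6))*10)*20 = ((7/6)*10)*20 = (35/3)*20 = 700/3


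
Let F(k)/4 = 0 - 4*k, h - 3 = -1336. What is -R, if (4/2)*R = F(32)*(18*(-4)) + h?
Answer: -35531/2 ≈ -17766.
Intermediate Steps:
h = -1333 (h = 3 - 1336 = -1333)
F(k) = -16*k (F(k) = 4*(0 - 4*k) = 4*(-4*k) = -16*k)
R = 35531/2 (R = ((-16*32)*(18*(-4)) - 1333)/2 = (-512*(-72) - 1333)/2 = (36864 - 1333)/2 = (½)*35531 = 35531/2 ≈ 17766.)
-R = -1*35531/2 = -35531/2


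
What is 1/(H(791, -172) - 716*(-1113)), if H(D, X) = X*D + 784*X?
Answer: 1/526008 ≈ 1.9011e-6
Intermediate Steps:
H(D, X) = 784*X + D*X (H(D, X) = D*X + 784*X = 784*X + D*X)
1/(H(791, -172) - 716*(-1113)) = 1/(-172*(784 + 791) - 716*(-1113)) = 1/(-172*1575 + 796908) = 1/(-270900 + 796908) = 1/526008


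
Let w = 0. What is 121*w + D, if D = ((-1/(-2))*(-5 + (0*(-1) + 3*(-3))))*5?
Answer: -35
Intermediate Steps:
D = -35 (D = ((-1*(-½))*(-5 + (0 - 9)))*5 = ((-5 - 9)/2)*5 = ((½)*(-14))*5 = -7*5 = -35)
121*w + D = 121*0 - 35 = 0 - 35 = -35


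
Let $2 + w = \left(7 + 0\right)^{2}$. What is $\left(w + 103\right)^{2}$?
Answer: $22500$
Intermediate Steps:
$w = 47$ ($w = -2 + \left(7 + 0\right)^{2} = -2 + 7^{2} = -2 + 49 = 47$)
$\left(w + 103\right)^{2} = \left(47 + 103\right)^{2} = 150^{2} = 22500$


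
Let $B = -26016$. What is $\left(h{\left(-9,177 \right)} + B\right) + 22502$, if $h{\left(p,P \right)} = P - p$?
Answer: $-3328$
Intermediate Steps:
$\left(h{\left(-9,177 \right)} + B\right) + 22502 = \left(\left(177 - -9\right) - 26016\right) + 22502 = \left(\left(177 + 9\right) - 26016\right) + 22502 = \left(186 - 26016\right) + 22502 = -25830 + 22502 = -3328$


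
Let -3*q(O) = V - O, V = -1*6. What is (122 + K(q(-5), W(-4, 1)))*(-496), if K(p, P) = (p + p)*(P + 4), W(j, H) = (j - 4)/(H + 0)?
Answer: -177568/3 ≈ -59189.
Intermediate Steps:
W(j, H) = (-4 + j)/H
V = -6
q(O) = 2 + O/3 (q(O) = -(-6 - O)/3 = 2 + O/3)
K(p, P) = 2*p*(4 + P) (K(p, P) = (2*p)*(4 + P) = 2*p*(4 + P))
(122 + K(q(-5), W(-4, 1)))*(-496) = (122 + 2*(2 + (1/3)*(-5))*(4 + (-4 - 4)/1))*(-496) = (122 + 2*(2 - 5/3)*(4 + 1*(-8)))*(-496) = (122 + 2*(1/3)*(4 - 8))*(-496) = (122 + 2*(1/3)*(-4))*(-496) = (122 - 8/3)*(-496) = (358/3)*(-496) = -177568/3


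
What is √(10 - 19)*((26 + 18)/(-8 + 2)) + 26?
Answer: 26 - 22*I ≈ 26.0 - 22.0*I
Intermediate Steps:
√(10 - 19)*((26 + 18)/(-8 + 2)) + 26 = √(-9)*(44/(-6)) + 26 = (3*I)*(44*(-⅙)) + 26 = (3*I)*(-22/3) + 26 = -22*I + 26 = 26 - 22*I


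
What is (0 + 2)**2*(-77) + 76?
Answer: -232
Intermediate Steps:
(0 + 2)**2*(-77) + 76 = 2**2*(-77) + 76 = 4*(-77) + 76 = -308 + 76 = -232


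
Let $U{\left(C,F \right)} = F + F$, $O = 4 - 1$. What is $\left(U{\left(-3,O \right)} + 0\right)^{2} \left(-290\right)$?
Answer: $-10440$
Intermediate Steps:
$O = 3$
$U{\left(C,F \right)} = 2 F$
$\left(U{\left(-3,O \right)} + 0\right)^{2} \left(-290\right) = \left(2 \cdot 3 + 0\right)^{2} \left(-290\right) = \left(6 + 0\right)^{2} \left(-290\right) = 6^{2} \left(-290\right) = 36 \left(-290\right) = -10440$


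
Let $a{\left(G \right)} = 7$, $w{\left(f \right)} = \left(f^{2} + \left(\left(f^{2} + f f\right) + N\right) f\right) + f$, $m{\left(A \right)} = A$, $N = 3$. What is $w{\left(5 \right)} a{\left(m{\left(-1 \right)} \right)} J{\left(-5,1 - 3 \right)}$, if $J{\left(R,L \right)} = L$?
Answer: $-4130$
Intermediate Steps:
$w{\left(f \right)} = f + f^{2} + f \left(3 + 2 f^{2}\right)$ ($w{\left(f \right)} = \left(f^{2} + \left(\left(f^{2} + f f\right) + 3\right) f\right) + f = \left(f^{2} + \left(\left(f^{2} + f^{2}\right) + 3\right) f\right) + f = \left(f^{2} + \left(2 f^{2} + 3\right) f\right) + f = \left(f^{2} + \left(3 + 2 f^{2}\right) f\right) + f = \left(f^{2} + f \left(3 + 2 f^{2}\right)\right) + f = f + f^{2} + f \left(3 + 2 f^{2}\right)$)
$w{\left(5 \right)} a{\left(m{\left(-1 \right)} \right)} J{\left(-5,1 - 3 \right)} = 5 \left(4 + 5 + 2 \cdot 5^{2}\right) 7 \left(1 - 3\right) = 5 \left(4 + 5 + 2 \cdot 25\right) 7 \left(-2\right) = 5 \left(4 + 5 + 50\right) 7 \left(-2\right) = 5 \cdot 59 \cdot 7 \left(-2\right) = 295 \cdot 7 \left(-2\right) = 2065 \left(-2\right) = -4130$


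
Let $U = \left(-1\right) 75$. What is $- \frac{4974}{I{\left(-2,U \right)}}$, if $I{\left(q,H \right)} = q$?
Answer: $2487$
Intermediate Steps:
$U = -75$
$- \frac{4974}{I{\left(-2,U \right)}} = - \frac{4974}{-2} = \left(-4974\right) \left(- \frac{1}{2}\right) = 2487$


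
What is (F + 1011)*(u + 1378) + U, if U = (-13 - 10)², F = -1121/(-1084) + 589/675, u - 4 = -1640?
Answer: -31804674043/121950 ≈ -2.6080e+5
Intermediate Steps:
u = -1636 (u = 4 - 1640 = -1636)
F = 1395151/731700 (F = -1121*(-1/1084) + 589*(1/675) = 1121/1084 + 589/675 = 1395151/731700 ≈ 1.9067)
U = 529 (U = (-23)² = 529)
(F + 1011)*(u + 1378) + U = (1395151/731700 + 1011)*(-1636 + 1378) + 529 = (741143851/731700)*(-258) + 529 = -31869185593/121950 + 529 = -31804674043/121950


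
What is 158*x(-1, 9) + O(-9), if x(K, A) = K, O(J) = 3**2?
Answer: -149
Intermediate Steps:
O(J) = 9
158*x(-1, 9) + O(-9) = 158*(-1) + 9 = -158 + 9 = -149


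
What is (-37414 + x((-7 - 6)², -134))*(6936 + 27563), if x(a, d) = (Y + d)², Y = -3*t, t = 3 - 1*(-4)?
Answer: -461907111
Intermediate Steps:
t = 7 (t = 3 + 4 = 7)
Y = -21 (Y = -3*7 = -21)
x(a, d) = (-21 + d)²
(-37414 + x((-7 - 6)², -134))*(6936 + 27563) = (-37414 + (-21 - 134)²)*(6936 + 27563) = (-37414 + (-155)²)*34499 = (-37414 + 24025)*34499 = -13389*34499 = -461907111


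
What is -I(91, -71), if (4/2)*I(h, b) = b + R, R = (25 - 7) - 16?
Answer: 69/2 ≈ 34.500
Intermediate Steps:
R = 2 (R = 18 - 16 = 2)
I(h, b) = 1 + b/2 (I(h, b) = (b + 2)/2 = (2 + b)/2 = 1 + b/2)
-I(91, -71) = -(1 + (½)*(-71)) = -(1 - 71/2) = -1*(-69/2) = 69/2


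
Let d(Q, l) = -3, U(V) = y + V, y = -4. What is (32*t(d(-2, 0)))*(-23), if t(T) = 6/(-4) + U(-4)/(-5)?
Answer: -368/5 ≈ -73.600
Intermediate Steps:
U(V) = -4 + V
t(T) = ⅒ (t(T) = 6/(-4) + (-4 - 4)/(-5) = 6*(-¼) - 8*(-⅕) = -3/2 + 8/5 = ⅒)
(32*t(d(-2, 0)))*(-23) = (32*(⅒))*(-23) = (16/5)*(-23) = -368/5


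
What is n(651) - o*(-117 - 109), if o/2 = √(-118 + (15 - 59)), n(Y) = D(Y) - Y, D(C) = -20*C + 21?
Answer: -13650 + 4068*I*√2 ≈ -13650.0 + 5753.0*I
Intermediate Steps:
D(C) = 21 - 20*C
n(Y) = 21 - 21*Y (n(Y) = (21 - 20*Y) - Y = 21 - 21*Y)
o = 18*I*√2 (o = 2*√(-118 + (15 - 59)) = 2*√(-118 - 44) = 2*√(-162) = 2*(9*I*√2) = 18*I*√2 ≈ 25.456*I)
n(651) - o*(-117 - 109) = (21 - 21*651) - 18*I*√2*(-117 - 109) = (21 - 13671) - 18*I*√2*(-226) = -13650 - (-4068)*I*√2 = -13650 + 4068*I*√2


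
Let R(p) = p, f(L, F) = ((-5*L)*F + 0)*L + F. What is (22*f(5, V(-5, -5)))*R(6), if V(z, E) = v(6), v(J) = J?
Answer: -98208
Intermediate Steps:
V(z, E) = 6
f(L, F) = F - 5*F*L² (f(L, F) = (-5*F*L + 0)*L + F = (-5*F*L)*L + F = -5*F*L² + F = F - 5*F*L²)
(22*f(5, V(-5, -5)))*R(6) = (22*(6*(1 - 5*5²)))*6 = (22*(6*(1 - 5*25)))*6 = (22*(6*(1 - 125)))*6 = (22*(6*(-124)))*6 = (22*(-744))*6 = -16368*6 = -98208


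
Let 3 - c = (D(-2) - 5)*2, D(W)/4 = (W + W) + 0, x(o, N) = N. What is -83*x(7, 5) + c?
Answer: -370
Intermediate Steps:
D(W) = 8*W (D(W) = 4*((W + W) + 0) = 4*(2*W + 0) = 4*(2*W) = 8*W)
c = 45 (c = 3 - (8*(-2) - 5)*2 = 3 - (-16 - 5)*2 = 3 - (-21)*2 = 3 - 1*(-42) = 3 + 42 = 45)
-83*x(7, 5) + c = -83*5 + 45 = -415 + 45 = -370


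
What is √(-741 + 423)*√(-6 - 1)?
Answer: -√2226 ≈ -47.180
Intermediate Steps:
√(-741 + 423)*√(-6 - 1) = √(-318)*√(-7) = (I*√318)*(I*√7) = -√2226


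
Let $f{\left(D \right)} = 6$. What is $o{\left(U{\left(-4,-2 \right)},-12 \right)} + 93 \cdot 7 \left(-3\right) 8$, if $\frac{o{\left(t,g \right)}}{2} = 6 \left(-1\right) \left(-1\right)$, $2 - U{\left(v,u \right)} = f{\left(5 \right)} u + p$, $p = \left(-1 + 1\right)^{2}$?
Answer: $-15612$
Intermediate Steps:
$p = 0$ ($p = 0^{2} = 0$)
$U{\left(v,u \right)} = 2 - 6 u$ ($U{\left(v,u \right)} = 2 - \left(6 u + 0\right) = 2 - 6 u$)
$o{\left(t,g \right)} = 12$ ($o{\left(t,g \right)} = 2 \cdot 6 \left(-1\right) \left(-1\right) = 2 \left(\left(-6\right) \left(-1\right)\right) = 2 \cdot 6 = 12$)
$o{\left(U{\left(-4,-2 \right)},-12 \right)} + 93 \cdot 7 \left(-3\right) 8 = 12 + 93 \cdot 7 \left(-3\right) 8 = 12 + 93 \left(\left(-21\right) 8\right) = 12 + 93 \left(-168\right) = 12 - 15624 = -15612$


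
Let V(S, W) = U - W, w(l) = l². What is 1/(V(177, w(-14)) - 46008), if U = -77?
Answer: -1/46281 ≈ -2.1607e-5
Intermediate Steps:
V(S, W) = -77 - W
1/(V(177, w(-14)) - 46008) = 1/((-77 - 1*(-14)²) - 46008) = 1/((-77 - 1*196) - 46008) = 1/((-77 - 196) - 46008) = 1/(-273 - 46008) = 1/(-46281) = -1/46281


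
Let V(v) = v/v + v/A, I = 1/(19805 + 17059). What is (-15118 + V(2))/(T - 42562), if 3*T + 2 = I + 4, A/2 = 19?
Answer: 31764455424/89431916525 ≈ 0.35518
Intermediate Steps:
A = 38 (A = 2*19 = 38)
I = 1/36864 ≈ 2.7127e-5
V(v) = 1 + v/38 (V(v) = v/v + v/38 = 1 + v*(1/38) = 1 + v/38)
T = 73729/110592 (T = -⅔ + (1/36864 + 4)/3 = -⅔ + (⅓)*(147457/36864) = -⅔ + 147457/110592 = 73729/110592 ≈ 0.66668)
(-15118 + V(2))/(T - 42562) = (-15118 + (1 + (1/38)*2))/(73729/110592 - 42562) = (-15118 + (1 + 1/19))/(-4706942975/110592) = (-15118 + 20/19)*(-110592/4706942975) = -287222/19*(-110592/4706942975) = 31764455424/89431916525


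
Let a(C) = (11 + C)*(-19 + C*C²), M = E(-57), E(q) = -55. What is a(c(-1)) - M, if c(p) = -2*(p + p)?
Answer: 730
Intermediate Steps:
M = -55
c(p) = -4*p
a(C) = (-19 + C³)*(11 + C) (a(C) = (11 + C)*(-19 + C³) = (-19 + C³)*(11 + C))
a(c(-1)) - M = (-209 + (-4*(-1))⁴ - (-76)*(-1) + 11*(-4*(-1))³) - 1*(-55) = (-209 + 4⁴ - 19*4 + 11*4³) + 55 = (-209 + 256 - 76 + 11*64) + 55 = (-209 + 256 - 76 + 704) + 55 = 675 + 55 = 730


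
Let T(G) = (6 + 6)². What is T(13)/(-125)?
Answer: -144/125 ≈ -1.1520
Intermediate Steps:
T(G) = 144 (T(G) = 12² = 144)
T(13)/(-125) = 144/(-125) = 144*(-1/125) = -144/125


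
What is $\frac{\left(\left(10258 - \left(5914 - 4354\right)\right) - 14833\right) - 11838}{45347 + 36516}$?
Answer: $- \frac{17973}{81863} \approx -0.21955$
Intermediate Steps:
$\frac{\left(\left(10258 - \left(5914 - 4354\right)\right) - 14833\right) - 11838}{45347 + 36516} = \frac{\left(\left(10258 - \left(5914 - 4354\right)\right) - 14833\right) - 11838}{81863} = \left(\left(\left(10258 - 1560\right) - 14833\right) - 11838\right) \frac{1}{81863} = \left(\left(8698 - 14833\right) - 11838\right) \frac{1}{81863} = \left(-6135 - 11838\right) \frac{1}{81863} = \left(-17973\right) \frac{1}{81863} = - \frac{17973}{81863}$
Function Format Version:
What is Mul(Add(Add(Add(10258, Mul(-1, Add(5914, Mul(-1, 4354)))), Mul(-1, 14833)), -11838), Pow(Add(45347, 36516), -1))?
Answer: Rational(-17973, 81863) ≈ -0.21955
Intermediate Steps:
Mul(Add(Add(Add(10258, Mul(-1, Add(5914, Mul(-1, 4354)))), Mul(-1, 14833)), -11838), Pow(Add(45347, 36516), -1)) = Mul(Add(Add(Add(10258, Mul(-1, Add(5914, -4354))), -14833), -11838), Pow(81863, -1)) = Mul(Add(Add(Add(10258, Mul(-1, 1560)), -14833), -11838), Rational(1, 81863)) = Mul(Add(Add(Add(10258, -1560), -14833), -11838), Rational(1, 81863)) = Mul(Add(Add(8698, -14833), -11838), Rational(1, 81863)) = Mul(Add(-6135, -11838), Rational(1, 81863)) = Mul(-17973, Rational(1, 81863)) = Rational(-17973, 81863)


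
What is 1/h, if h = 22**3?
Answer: 1/10648 ≈ 9.3914e-5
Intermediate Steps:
h = 10648
1/h = 1/10648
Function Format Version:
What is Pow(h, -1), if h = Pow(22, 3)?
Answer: Rational(1, 10648) ≈ 9.3914e-5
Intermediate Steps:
h = 10648
Pow(h, -1) = Pow(10648, -1) = Rational(1, 10648)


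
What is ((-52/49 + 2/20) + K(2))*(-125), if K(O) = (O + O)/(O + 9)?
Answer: 80525/1078 ≈ 74.698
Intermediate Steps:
K(O) = 2*O/(9 + O) (K(O) = (2*O)/(9 + O) = 2*O/(9 + O))
((-52/49 + 2/20) + K(2))*(-125) = ((-52/49 + 2/20) + 2*2/(9 + 2))*(-125) = ((-52*1/49 + 2*(1/20)) + 2*2/11)*(-125) = ((-52/49 + ⅒) + 2*2*(1/11))*(-125) = (-471/490 + 4/11)*(-125) = -3221/5390*(-125) = 80525/1078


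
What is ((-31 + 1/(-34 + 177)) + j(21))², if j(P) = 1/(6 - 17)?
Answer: 19758025/20449 ≈ 966.21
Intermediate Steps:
j(P) = -1/11 (j(P) = 1/(-11) = -1/11)
((-31 + 1/(-34 + 177)) + j(21))² = ((-31 + 1/(-34 + 177)) - 1/11)² = ((-31 + 1/143) - 1/11)² = (-4432/143 - 1/11)² = (-4445/143)² = 19758025/20449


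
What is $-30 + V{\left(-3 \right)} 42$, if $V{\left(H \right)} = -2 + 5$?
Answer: $96$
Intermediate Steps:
$V{\left(H \right)} = 3$
$-30 + V{\left(-3 \right)} 42 = -30 + 3 \cdot 42 = -30 + 126 = 96$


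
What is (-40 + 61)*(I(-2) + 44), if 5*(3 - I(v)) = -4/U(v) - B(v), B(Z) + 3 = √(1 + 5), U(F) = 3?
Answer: 980 + 21*√6/5 ≈ 990.29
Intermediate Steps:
B(Z) = -3 + √6 (B(Z) = -3 + √(1 + 5) = -3 + √6)
I(v) = 8/3 + √6/5 (I(v) = 3 - (-4/3 - (-3 + √6))/5 = 3 - (-4*⅓ + (3 - √6))/5 = 3 - (-4/3 + (3 - √6))/5 = 3 - (5/3 - √6)/5 = 3 + (-⅓ + √6/5) = 8/3 + √6/5)
(-40 + 61)*(I(-2) + 44) = (-40 + 61)*((8/3 + √6/5) + 44) = 21*(140/3 + √6/5) = 980 + 21*√6/5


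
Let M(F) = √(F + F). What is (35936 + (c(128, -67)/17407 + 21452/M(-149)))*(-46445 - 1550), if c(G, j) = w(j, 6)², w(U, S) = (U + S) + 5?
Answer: -30022844518560/17407 + 514794370*I*√298/149 ≈ -1.7248e+9 + 5.9642e+7*I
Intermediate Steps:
M(F) = √2*√F (M(F) = √(2*F) = √2*√F)
w(U, S) = 5 + S + U (w(U, S) = (S + U) + 5 = 5 + S + U)
c(G, j) = (11 + j)² (c(G, j) = (5 + 6 + j)² = (11 + j)²)
(35936 + (c(128, -67)/17407 + 21452/M(-149)))*(-46445 - 1550) = (35936 + ((11 - 67)²/17407 + 21452/((√2*√(-149)))))*(-46445 - 1550) = (35936 + ((-56)²*(1/17407) + 21452/((√2*(I*√149)))))*(-47995) = (35936 + (3136*(1/17407) + 21452/((I*√298))))*(-47995) = (35936 + (3136/17407 + 21452*(-I*√298/298)))*(-47995) = (35936 + (3136/17407 - 10726*I*√298/149))*(-47995) = (625541088/17407 - 10726*I*√298/149)*(-47995) = -30022844518560/17407 + 514794370*I*√298/149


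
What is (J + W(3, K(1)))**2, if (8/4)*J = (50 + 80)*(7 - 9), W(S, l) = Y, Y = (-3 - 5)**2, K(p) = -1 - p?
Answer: 4356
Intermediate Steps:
Y = 64 (Y = (-8)**2 = 64)
W(S, l) = 64
J = -130 (J = ((50 + 80)*(7 - 9))/2 = (130*(-2))/2 = (1/2)*(-260) = -130)
(J + W(3, K(1)))**2 = (-130 + 64)**2 = (-66)**2 = 4356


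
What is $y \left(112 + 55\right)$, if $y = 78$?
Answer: $13026$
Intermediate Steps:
$y \left(112 + 55\right) = 78 \left(112 + 55\right) = 78 \cdot 167 = 13026$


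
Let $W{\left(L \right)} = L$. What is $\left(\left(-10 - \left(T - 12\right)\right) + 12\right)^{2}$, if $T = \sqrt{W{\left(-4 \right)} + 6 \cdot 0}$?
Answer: $192 - 56 i \approx 192.0 - 56.0 i$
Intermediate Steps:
$T = 2 i$ ($T = \sqrt{-4 + 6 \cdot 0} = \sqrt{-4 + 0} = \sqrt{-4} = 2 i \approx 2.0 i$)
$\left(\left(-10 - \left(T - 12\right)\right) + 12\right)^{2} = \left(\left(-10 - \left(2 i - 12\right)\right) + 12\right)^{2} = \left(\left(-10 - \left(-12 + 2 i\right)\right) + 12\right)^{2} = \left(\left(-10 + \left(12 - 2 i\right)\right) + 12\right)^{2} = \left(\left(2 - 2 i\right) + 12\right)^{2} = \left(14 - 2 i\right)^{2}$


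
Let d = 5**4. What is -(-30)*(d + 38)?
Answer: 19890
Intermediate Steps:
d = 625
-(-30)*(d + 38) = -(-30)*(625 + 38) = -(-30)*663 = -1*(-19890) = 19890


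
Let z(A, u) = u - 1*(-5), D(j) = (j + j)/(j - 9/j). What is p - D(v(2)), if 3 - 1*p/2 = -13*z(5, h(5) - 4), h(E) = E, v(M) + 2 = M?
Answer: 162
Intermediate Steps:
v(M) = -2 + M
D(j) = 2*j/(j - 9/j) (D(j) = (2*j)/(j - 9/j) = 2*j/(j - 9/j))
z(A, u) = 5 + u (z(A, u) = u + 5 = 5 + u)
p = 162 (p = 6 - (-26)*(5 + (5 - 4)) = 6 - (-26)*(5 + 1) = 6 - (-26)*6 = 6 - 2*(-78) = 6 + 156 = 162)
p - D(v(2)) = 162 - 2*(-2 + 2)²/(-9 + (-2 + 2)²) = 162 - 2*0²/(-9 + 0²) = 162 - 2*0/(-9 + 0) = 162 - 2*0/(-9) = 162 - 2*0*(-1)/9 = 162 - 1*0 = 162 + 0 = 162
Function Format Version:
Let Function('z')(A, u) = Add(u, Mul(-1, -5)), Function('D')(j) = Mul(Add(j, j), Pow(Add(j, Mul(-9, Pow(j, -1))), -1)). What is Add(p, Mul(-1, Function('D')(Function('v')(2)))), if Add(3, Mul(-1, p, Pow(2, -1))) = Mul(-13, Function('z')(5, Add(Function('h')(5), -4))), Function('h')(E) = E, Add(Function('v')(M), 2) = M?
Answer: 162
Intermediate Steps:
Function('v')(M) = Add(-2, M)
Function('D')(j) = Mul(2, j, Pow(Add(j, Mul(-9, Pow(j, -1))), -1)) (Function('D')(j) = Mul(Mul(2, j), Pow(Add(j, Mul(-9, Pow(j, -1))), -1)) = Mul(2, j, Pow(Add(j, Mul(-9, Pow(j, -1))), -1)))
Function('z')(A, u) = Add(5, u) (Function('z')(A, u) = Add(u, 5) = Add(5, u))
p = 162 (p = Add(6, Mul(-2, Mul(-13, Add(5, Add(5, -4))))) = Add(6, Mul(-2, Mul(-13, Add(5, 1)))) = Add(6, Mul(-2, Mul(-13, 6))) = Add(6, Mul(-2, -78)) = Add(6, 156) = 162)
Add(p, Mul(-1, Function('D')(Function('v')(2)))) = Add(162, Mul(-1, Mul(2, Pow(Add(-2, 2), 2), Pow(Add(-9, Pow(Add(-2, 2), 2)), -1)))) = Add(162, Mul(-1, Mul(2, Pow(0, 2), Pow(Add(-9, Pow(0, 2)), -1)))) = Add(162, Mul(-1, Mul(2, 0, Pow(Add(-9, 0), -1)))) = Add(162, Mul(-1, Mul(2, 0, Pow(-9, -1)))) = Add(162, Mul(-1, Mul(2, 0, Rational(-1, 9)))) = Add(162, Mul(-1, 0)) = Add(162, 0) = 162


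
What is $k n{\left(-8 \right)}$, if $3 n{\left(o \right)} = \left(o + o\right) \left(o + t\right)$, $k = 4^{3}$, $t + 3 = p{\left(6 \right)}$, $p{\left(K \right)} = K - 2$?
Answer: $\frac{7168}{3} \approx 2389.3$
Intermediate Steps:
$p{\left(K \right)} = -2 + K$ ($p{\left(K \right)} = K - 2 = -2 + K$)
$t = 1$ ($t = -3 + \left(-2 + 6\right) = -3 + 4 = 1$)
$k = 64$
$n{\left(o \right)} = \frac{2 o \left(1 + o\right)}{3}$ ($n{\left(o \right)} = \frac{\left(o + o\right) \left(o + 1\right)}{3} = \frac{2 o \left(1 + o\right)}{3}$)
$k n{\left(-8 \right)} = 64 \cdot \frac{2}{3} \left(-8\right) \left(1 - 8\right) = 64 \cdot \frac{2}{3} \left(-8\right) \left(-7\right) = 64 \cdot \frac{112}{3} = \frac{7168}{3}$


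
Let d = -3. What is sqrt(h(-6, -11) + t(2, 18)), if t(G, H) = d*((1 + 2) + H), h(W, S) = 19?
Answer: 2*I*sqrt(11) ≈ 6.6332*I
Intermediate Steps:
t(G, H) = -9 - 3*H (t(G, H) = -3*((1 + 2) + H) = -3*(3 + H) = -9 - 3*H)
sqrt(h(-6, -11) + t(2, 18)) = sqrt(19 + (-9 - 3*18)) = sqrt(19 + (-9 - 54)) = sqrt(19 - 63) = sqrt(-44) = 2*I*sqrt(11)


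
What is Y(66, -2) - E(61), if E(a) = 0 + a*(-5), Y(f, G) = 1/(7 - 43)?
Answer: 10979/36 ≈ 304.97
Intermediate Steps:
Y(f, G) = -1/36 (Y(f, G) = 1/(-36) = -1/36)
E(a) = -5*a (E(a) = 0 - 5*a = -5*a)
Y(66, -2) - E(61) = -1/36 - (-5)*61 = -1/36 - 1*(-305) = -1/36 + 305 = 10979/36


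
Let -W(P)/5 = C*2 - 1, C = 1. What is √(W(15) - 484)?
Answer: I*√489 ≈ 22.113*I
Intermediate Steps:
W(P) = -5 (W(P) = -5*(1*2 - 1) = -5*(2 - 1) = -5*1 = -5)
√(W(15) - 484) = √(-5 - 484) = √(-489) = I*√489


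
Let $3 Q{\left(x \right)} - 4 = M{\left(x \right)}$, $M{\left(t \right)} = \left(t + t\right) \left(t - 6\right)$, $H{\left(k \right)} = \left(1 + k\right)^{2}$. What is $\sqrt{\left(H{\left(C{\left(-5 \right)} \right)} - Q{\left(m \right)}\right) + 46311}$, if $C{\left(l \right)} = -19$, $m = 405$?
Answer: $\frac{i \sqrt{549867}}{3} \approx 247.18 i$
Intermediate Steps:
$M{\left(t \right)} = 2 t \left(-6 + t\right)$
$Q{\left(x \right)} = \frac{4}{3} + \frac{2 x \left(-6 + x\right)}{3}$
$\sqrt{\left(H{\left(C{\left(-5 \right)} \right)} - Q{\left(m \right)}\right) + 46311} = \sqrt{\left(\left(1 - 19\right)^{2} - \left(\frac{4}{3} + \frac{2}{3} \cdot 405 \left(-6 + 405\right)\right)\right) + 46311} = \sqrt{\left(\left(-18\right)^{2} - \left(\frac{4}{3} + \frac{2}{3} \cdot 405 \cdot 399\right)\right) + 46311} = \sqrt{\left(324 - \left(\frac{4}{3} + 107730\right)\right) + 46311} = \sqrt{\left(324 - \frac{323194}{3}\right) + 46311} = \sqrt{- \frac{322222}{3} + 46311} = \sqrt{- \frac{183289}{3}} = \frac{i \sqrt{549867}}{3}$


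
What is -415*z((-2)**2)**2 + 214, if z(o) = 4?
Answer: -6426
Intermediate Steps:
-415*z((-2)**2)**2 + 214 = -415*4**2 + 214 = -415*16 + 214 = -6640 + 214 = -6426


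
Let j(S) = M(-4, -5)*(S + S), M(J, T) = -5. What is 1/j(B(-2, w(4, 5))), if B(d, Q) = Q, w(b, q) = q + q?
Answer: -1/100 ≈ -0.010000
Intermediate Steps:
w(b, q) = 2*q
j(S) = -10*S (j(S) = -5*(S + S) = -10*S)
1/j(B(-2, w(4, 5))) = 1/(-20*5) = 1/(-10*10) = 1/(-100) = -1/100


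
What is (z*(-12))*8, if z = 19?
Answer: -1824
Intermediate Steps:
(z*(-12))*8 = (19*(-12))*8 = -228*8 = -1824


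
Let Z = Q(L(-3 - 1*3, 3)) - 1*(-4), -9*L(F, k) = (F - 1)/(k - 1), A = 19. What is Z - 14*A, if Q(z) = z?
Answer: -4709/18 ≈ -261.61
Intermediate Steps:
L(F, k) = -(-1 + F)/(9*(-1 + k)) (L(F, k) = -(F - 1)/(9*(k - 1)) = -(-1 + F)/(9*(-1 + k)))
Z = 79/18 (Z = (1 - (-3 - 1*3))/(9*(-1 + 3)) - 1*(-4) = (⅑)*(1 - (-3 - 3))/2 + 4 = (⅑)*(½)*(1 - 1*(-6)) + 4 = (⅑)*(½)*(1 + 6) + 4 = (⅑)*(½)*7 + 4 = 7/18 + 4 = 79/18 ≈ 4.3889)
Z - 14*A = 79/18 - 14*19 = 79/18 - 266 = -4709/18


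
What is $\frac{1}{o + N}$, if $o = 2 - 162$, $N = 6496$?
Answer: $\frac{1}{6336} \approx 0.00015783$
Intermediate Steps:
$o = -160$ ($o = 2 - 162 = -160$)
$\frac{1}{o + N} = \frac{1}{-160 + 6496} = \frac{1}{6336}$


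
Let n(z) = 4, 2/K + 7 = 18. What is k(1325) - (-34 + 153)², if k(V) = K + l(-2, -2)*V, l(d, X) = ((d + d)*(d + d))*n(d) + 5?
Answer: 849906/11 ≈ 77264.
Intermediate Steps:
K = 2/11 (K = 2/(-7 + 18) = 2/11 ≈ 0.18182)
l(d, X) = 5 + 16*d² (l(d, X) = ((d + d)*(d + d))*4 + 5 = ((2*d)*(2*d))*4 + 5 = (4*d²)*4 + 5 = 16*d² + 5 = 5 + 16*d²)
k(V) = 2/11 + 69*V (k(V) = 2/11 + (5 + 16*(-2)²)*V = 2/11 + (5 + 16*4)*V = 2/11 + (5 + 64)*V = 2/11 + 69*V)
k(1325) - (-34 + 153)² = (2/11 + 69*1325) - (-34 + 153)² = (2/11 + 91425) - 1*119² = 1005677/11 - 1*14161 = 1005677/11 - 14161 = 849906/11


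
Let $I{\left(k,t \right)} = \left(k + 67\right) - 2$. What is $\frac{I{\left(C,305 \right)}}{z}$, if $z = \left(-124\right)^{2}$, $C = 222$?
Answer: $\frac{287}{15376} \approx 0.018665$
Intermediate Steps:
$z = 15376$
$I{\left(k,t \right)} = 65 + k$ ($I{\left(k,t \right)} = \left(67 + k\right) - 2 = 65 + k$)
$\frac{I{\left(C,305 \right)}}{z} = \frac{65 + 222}{15376} = 287 \cdot \frac{1}{15376} = \frac{287}{15376}$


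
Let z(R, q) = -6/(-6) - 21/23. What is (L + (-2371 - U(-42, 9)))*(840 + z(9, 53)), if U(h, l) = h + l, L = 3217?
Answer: 16984038/23 ≈ 7.3844e+5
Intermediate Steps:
z(R, q) = 2/23 (z(R, q) = -6*(-1/6) - 21*1/23 = 1 - 21/23 = 2/23)
(L + (-2371 - U(-42, 9)))*(840 + z(9, 53)) = (3217 + (-2371 - (-42 + 9)))*(840 + 2/23) = (3217 + (-2371 - 1*(-33)))*(19322/23) = (3217 + (-2371 + 33))*(19322/23) = (3217 - 2338)*(19322/23) = 879*(19322/23) = 16984038/23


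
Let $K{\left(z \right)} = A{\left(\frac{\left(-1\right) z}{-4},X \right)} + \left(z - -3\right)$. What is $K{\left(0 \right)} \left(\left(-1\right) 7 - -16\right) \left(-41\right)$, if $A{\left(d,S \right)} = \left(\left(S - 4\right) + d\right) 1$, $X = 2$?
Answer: $-369$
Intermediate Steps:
$A{\left(d,S \right)} = -4 + S + d$ ($A{\left(d,S \right)} = \left(\left(-4 + S\right) + d\right) 1 = \left(-4 + S + d\right) 1 = -4 + S + d$)
$K{\left(z \right)} = 1 + \frac{5 z}{4}$ ($K{\left(z \right)} = \left(-4 + 2 + \frac{\left(-1\right) z}{-4}\right) + \left(z - -3\right) = \left(-4 + 2 + - z \left(- \frac{1}{4}\right)\right) + \left(z + 3\right) = \left(-4 + 2 + \frac{z}{4}\right) + \left(3 + z\right) = \left(-2 + \frac{z}{4}\right) + \left(3 + z\right) = 1 + \frac{5 z}{4}$)
$K{\left(0 \right)} \left(\left(-1\right) 7 - -16\right) \left(-41\right) = \left(1 + \frac{5}{4} \cdot 0\right) \left(\left(-1\right) 7 - -16\right) \left(-41\right) = \left(1 + 0\right) \left(-7 + 16\right) \left(-41\right) = 1 \cdot 9 \left(-41\right) = 9 \left(-41\right) = -369$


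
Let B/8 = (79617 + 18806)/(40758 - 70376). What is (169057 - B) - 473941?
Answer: -4514633464/14809 ≈ -3.0486e+5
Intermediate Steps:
B = -393692/14809 (B = 8*((79617 + 18806)/(40758 - 70376)) = 8*(98423/(-29618)) = 8*(98423*(-1/29618)) = 8*(-98423/29618) = -393692/14809 ≈ -26.585)
(169057 - B) - 473941 = (169057 - 1*(-393692/14809)) - 473941 = (169057 + 393692/14809) - 473941 = 2503958805/14809 - 473941 = -4514633464/14809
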